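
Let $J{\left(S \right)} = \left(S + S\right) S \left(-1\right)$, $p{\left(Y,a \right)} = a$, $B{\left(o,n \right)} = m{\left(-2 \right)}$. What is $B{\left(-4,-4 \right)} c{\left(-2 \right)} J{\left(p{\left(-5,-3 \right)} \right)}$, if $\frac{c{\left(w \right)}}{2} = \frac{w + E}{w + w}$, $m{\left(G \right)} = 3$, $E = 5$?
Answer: $81$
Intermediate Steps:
$B{\left(o,n \right)} = 3$
$c{\left(w \right)} = \frac{5 + w}{w}$ ($c{\left(w \right)} = 2 \frac{w + 5}{w + w} = 2 \frac{5 + w}{2 w} = \frac{5 + w}{w}$)
$J{\left(S \right)} = - 2 S^{2}$ ($J{\left(S \right)} = 2 S S \left(-1\right) = 2 S^{2} \left(-1\right) = - 2 S^{2}$)
$B{\left(-4,-4 \right)} c{\left(-2 \right)} J{\left(p{\left(-5,-3 \right)} \right)} = 3 \frac{5 - 2}{-2} \left(- 2 \left(-3\right)^{2}\right) = 3 \left(\left(- \frac{1}{2}\right) 3\right) \left(\left(-2\right) 9\right) = 3 \left(- \frac{3}{2}\right) \left(-18\right) = \left(- \frac{9}{2}\right) \left(-18\right) = 81$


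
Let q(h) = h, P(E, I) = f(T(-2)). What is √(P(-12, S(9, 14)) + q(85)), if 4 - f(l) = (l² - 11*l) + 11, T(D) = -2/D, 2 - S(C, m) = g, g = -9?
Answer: 2*√22 ≈ 9.3808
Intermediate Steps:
S(C, m) = 11 (S(C, m) = 2 - 1*(-9) = 2 + 9 = 11)
f(l) = -7 - l² + 11*l (f(l) = 4 - ((l² - 11*l) + 11) = 4 - (11 + l² - 11*l) = 4 + (-11 - l² + 11*l) = -7 - l² + 11*l)
P(E, I) = 3 (P(E, I) = -7 - (-2/(-2))² + 11*(-2/(-2)) = -7 - (-2*(-½))² + 11*(-2*(-½)) = -7 - 1*1² + 11*1 = -7 - 1*1 + 11 = -7 - 1 + 11 = 3)
√(P(-12, S(9, 14)) + q(85)) = √(3 + 85) = √88 = 2*√22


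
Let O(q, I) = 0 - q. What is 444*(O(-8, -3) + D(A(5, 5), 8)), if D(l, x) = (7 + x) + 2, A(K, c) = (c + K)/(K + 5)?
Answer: 11100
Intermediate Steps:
A(K, c) = (K + c)/(5 + K)
D(l, x) = 9 + x
O(q, I) = -q
444*(O(-8, -3) + D(A(5, 5), 8)) = 444*(-1*(-8) + (9 + 8)) = 444*(8 + 17) = 444*25 = 11100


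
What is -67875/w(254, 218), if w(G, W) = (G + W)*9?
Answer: -22625/1416 ≈ -15.978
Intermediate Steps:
w(G, W) = 9*G + 9*W
-67875/w(254, 218) = -67875/(9*254 + 9*218) = -67875/(2286 + 1962) = -67875/4248 = -67875*1/4248 = -22625/1416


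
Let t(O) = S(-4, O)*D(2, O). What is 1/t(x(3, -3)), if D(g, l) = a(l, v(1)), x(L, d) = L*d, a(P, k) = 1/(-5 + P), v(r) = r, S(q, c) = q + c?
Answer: 14/13 ≈ 1.0769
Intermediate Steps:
S(q, c) = c + q
D(g, l) = 1/(-5 + l)
t(O) = (-4 + O)/(-5 + O) (t(O) = (O - 4)/(-5 + O) = (-4 + O)/(-5 + O))
1/t(x(3, -3)) = 1/((-4 + 3*(-3))/(-5 + 3*(-3))) = 1/((-4 - 9)/(-5 - 9)) = 1/(-13/(-14)) = 1/(-1/14*(-13)) = 1/(13/14) = 14/13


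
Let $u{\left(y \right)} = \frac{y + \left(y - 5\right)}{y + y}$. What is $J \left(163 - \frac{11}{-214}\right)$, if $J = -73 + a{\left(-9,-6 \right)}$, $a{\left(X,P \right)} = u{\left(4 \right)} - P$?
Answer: $- \frac{18597969}{1712} \approx -10863.0$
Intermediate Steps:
$u{\left(y \right)} = \frac{-5 + 2 y}{2 y}$ ($u{\left(y \right)} = \frac{y + \left(-5 + y\right)}{2 y} = \left(-5 + 2 y\right) \frac{1}{2 y} = \frac{-5 + 2 y}{2 y}$)
$a{\left(X,P \right)} = \frac{3}{8} - P$ ($a{\left(X,P \right)} = \frac{- \frac{5}{2} + 4}{4} - P = \frac{1}{4} \cdot \frac{3}{2} - P = \frac{3}{8} - P$)
$J = - \frac{533}{8}$ ($J = -73 + \left(\frac{3}{8} - -6\right) = -73 + \left(\frac{3}{8} + 6\right) = -73 + \frac{51}{8} = - \frac{533}{8} \approx -66.625$)
$J \left(163 - \frac{11}{-214}\right) = - \frac{533 \left(163 - \frac{11}{-214}\right)}{8} = - \frac{533 \left(163 - - \frac{11}{214}\right)}{8} = - \frac{533 \left(163 + \frac{11}{214}\right)}{8} = \left(- \frac{533}{8}\right) \frac{34893}{214} = - \frac{18597969}{1712}$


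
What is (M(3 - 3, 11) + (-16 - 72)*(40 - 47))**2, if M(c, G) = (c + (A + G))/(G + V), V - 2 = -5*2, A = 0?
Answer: 3455881/9 ≈ 3.8399e+5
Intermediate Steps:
V = -8 (V = 2 - 5*2 = 2 - 10 = -8)
M(c, G) = (G + c)/(-8 + G) (M(c, G) = (c + (0 + G))/(G - 8) = (c + G)/(-8 + G) = (G + c)/(-8 + G))
(M(3 - 3, 11) + (-16 - 72)*(40 - 47))**2 = ((11 + (3 - 3))/(-8 + 11) + (-16 - 72)*(40 - 47))**2 = ((11 + 0)/3 - 88*(-7))**2 = ((1/3)*11 + 616)**2 = (11/3 + 616)**2 = (1859/3)**2 = 3455881/9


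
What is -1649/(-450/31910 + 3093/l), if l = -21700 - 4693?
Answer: 138878883887/11057448 ≈ 12560.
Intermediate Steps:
l = -26393
-1649/(-450/31910 + 3093/l) = -1649/(-450/31910 + 3093/(-26393)) = -1649/(-450*1/31910 + 3093*(-1/26393)) = -1649/(-45/3191 - 3093/26393) = -1649/(-11057448/84220063) = -1649*(-84220063/11057448) = 138878883887/11057448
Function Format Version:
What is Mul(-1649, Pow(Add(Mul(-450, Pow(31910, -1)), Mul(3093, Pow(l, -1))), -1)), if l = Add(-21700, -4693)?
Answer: Rational(138878883887, 11057448) ≈ 12560.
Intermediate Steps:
l = -26393
Mul(-1649, Pow(Add(Mul(-450, Pow(31910, -1)), Mul(3093, Pow(l, -1))), -1)) = Mul(-1649, Pow(Add(Mul(-450, Pow(31910, -1)), Mul(3093, Pow(-26393, -1))), -1)) = Mul(-1649, Pow(Add(Mul(-450, Rational(1, 31910)), Mul(3093, Rational(-1, 26393))), -1)) = Mul(-1649, Pow(Add(Rational(-45, 3191), Rational(-3093, 26393)), -1)) = Mul(-1649, Pow(Rational(-11057448, 84220063), -1)) = Mul(-1649, Rational(-84220063, 11057448)) = Rational(138878883887, 11057448)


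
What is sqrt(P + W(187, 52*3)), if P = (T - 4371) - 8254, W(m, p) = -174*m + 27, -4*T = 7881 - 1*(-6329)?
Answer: I*sqrt(194754)/2 ≈ 220.65*I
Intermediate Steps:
T = -7105/2 (T = -(7881 - 1*(-6329))/4 = -(7881 + 6329)/4 = -1/4*14210 = -7105/2 ≈ -3552.5)
W(m, p) = 27 - 174*m
P = -32355/2 (P = (-7105/2 - 4371) - 8254 = -15847/2 - 8254 = -32355/2 ≈ -16178.)
sqrt(P + W(187, 52*3)) = sqrt(-32355/2 + (27 - 174*187)) = sqrt(-32355/2 + (27 - 32538)) = sqrt(-32355/2 - 32511) = sqrt(-97377/2) = I*sqrt(194754)/2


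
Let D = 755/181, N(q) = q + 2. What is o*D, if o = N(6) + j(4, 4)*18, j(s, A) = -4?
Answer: -48320/181 ≈ -266.96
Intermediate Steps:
N(q) = 2 + q
o = -64 (o = (2 + 6) - 4*18 = 8 - 72 = -64)
D = 755/181 (D = 755*(1/181) = 755/181 ≈ 4.1713)
o*D = -64*755/181 = -48320/181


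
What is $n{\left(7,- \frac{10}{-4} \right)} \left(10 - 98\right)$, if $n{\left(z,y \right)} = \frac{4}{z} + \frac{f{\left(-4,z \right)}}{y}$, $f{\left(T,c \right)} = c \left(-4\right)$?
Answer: $\frac{32736}{35} \approx 935.31$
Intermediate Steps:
$f{\left(T,c \right)} = - 4 c$
$n{\left(z,y \right)} = \frac{4}{z} - \frac{4 z}{y}$ ($n{\left(z,y \right)} = \frac{4}{z} + \frac{\left(-4\right) z}{y} = \frac{4}{z} - \frac{4 z}{y}$)
$n{\left(7,- \frac{10}{-4} \right)} \left(10 - 98\right) = \left(\frac{4}{7} - \frac{28}{\left(-10\right) \frac{1}{-4}}\right) \left(10 - 98\right) = \left(4 \cdot \frac{1}{7} - \frac{28}{\left(-10\right) \left(- \frac{1}{4}\right)}\right) \left(-88\right) = \left(\frac{4}{7} - \frac{28}{\frac{5}{2}}\right) \left(-88\right) = \left(\frac{4}{7} - 28 \cdot \frac{2}{5}\right) \left(-88\right) = \left(\frac{4}{7} - \frac{56}{5}\right) \left(-88\right) = \left(- \frac{372}{35}\right) \left(-88\right) = \frac{32736}{35}$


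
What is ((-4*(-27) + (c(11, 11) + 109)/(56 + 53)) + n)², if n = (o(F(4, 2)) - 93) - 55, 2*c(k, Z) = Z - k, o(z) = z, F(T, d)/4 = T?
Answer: 529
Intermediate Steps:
F(T, d) = 4*T
c(k, Z) = Z/2 - k/2 (c(k, Z) = (Z - k)/2 = Z/2 - k/2)
n = -132 (n = (4*4 - 93) - 55 = (16 - 93) - 55 = -77 - 55 = -132)
((-4*(-27) + (c(11, 11) + 109)/(56 + 53)) + n)² = ((-4*(-27) + (((½)*11 - ½*11) + 109)/(56 + 53)) - 132)² = ((108 + ((11/2 - 11/2) + 109)/109) - 132)² = ((108 + (0 + 109)*(1/109)) - 132)² = ((108 + 109*(1/109)) - 132)² = ((108 + 1) - 132)² = (109 - 132)² = (-23)² = 529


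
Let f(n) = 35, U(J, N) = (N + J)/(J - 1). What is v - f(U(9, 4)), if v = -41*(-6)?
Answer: 211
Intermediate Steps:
U(J, N) = (J + N)/(-1 + J)
v = 246
v - f(U(9, 4)) = 246 - 1*35 = 246 - 35 = 211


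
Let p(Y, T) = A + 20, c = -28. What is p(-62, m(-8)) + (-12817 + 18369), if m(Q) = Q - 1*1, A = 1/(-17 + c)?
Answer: 250739/45 ≈ 5572.0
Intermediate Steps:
A = -1/45 (A = 1/(-17 - 28) = 1/(-45) = -1/45 ≈ -0.022222)
m(Q) = -1 + Q (m(Q) = Q - 1 = -1 + Q)
p(Y, T) = 899/45 (p(Y, T) = -1/45 + 20 = 899/45)
p(-62, m(-8)) + (-12817 + 18369) = 899/45 + (-12817 + 18369) = 899/45 + 5552 = 250739/45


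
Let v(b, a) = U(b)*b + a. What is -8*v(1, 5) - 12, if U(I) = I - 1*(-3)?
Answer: -84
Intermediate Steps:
U(I) = 3 + I (U(I) = I + 3 = 3 + I)
v(b, a) = a + b*(3 + b) (v(b, a) = (3 + b)*b + a = b*(3 + b) + a = a + b*(3 + b))
-8*v(1, 5) - 12 = -8*(5 + 1*(3 + 1)) - 12 = -8*(5 + 1*4) - 12 = -8*(5 + 4) - 12 = -8*9 - 12 = -72 - 12 = -84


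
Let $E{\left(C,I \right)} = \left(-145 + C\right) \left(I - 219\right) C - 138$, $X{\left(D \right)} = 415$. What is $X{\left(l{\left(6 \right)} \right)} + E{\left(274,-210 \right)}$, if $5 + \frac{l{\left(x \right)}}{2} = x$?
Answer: $-15163157$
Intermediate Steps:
$l{\left(x \right)} = -10 + 2 x$
$E{\left(C,I \right)} = -138 + C \left(-219 + I\right) \left(-145 + C\right)$ ($E{\left(C,I \right)} = \left(-145 + C\right) \left(-219 + I\right) C - 138 = \left(-219 + I\right) \left(-145 + C\right) C - 138 = C \left(-219 + I\right) \left(-145 + C\right) - 138 = -138 + C \left(-219 + I\right) \left(-145 + C\right)$)
$X{\left(l{\left(6 \right)} \right)} + E{\left(274,-210 \right)} = 415 - \left(-8700732 - 8343300 + 32207604\right) = 415 - 15163572 = -15163157$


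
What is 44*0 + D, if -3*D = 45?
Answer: -15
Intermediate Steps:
D = -15 (D = -⅓*45 = -15)
44*0 + D = 44*0 - 15 = 0 - 15 = -15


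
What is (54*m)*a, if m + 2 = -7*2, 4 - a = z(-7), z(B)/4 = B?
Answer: -27648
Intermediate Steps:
z(B) = 4*B
a = 32 (a = 4 - 4*(-7) = 4 - 1*(-28) = 4 + 28 = 32)
m = -16 (m = -2 - 7*2 = -2 - 14 = -16)
(54*m)*a = (54*(-16))*32 = -864*32 = -27648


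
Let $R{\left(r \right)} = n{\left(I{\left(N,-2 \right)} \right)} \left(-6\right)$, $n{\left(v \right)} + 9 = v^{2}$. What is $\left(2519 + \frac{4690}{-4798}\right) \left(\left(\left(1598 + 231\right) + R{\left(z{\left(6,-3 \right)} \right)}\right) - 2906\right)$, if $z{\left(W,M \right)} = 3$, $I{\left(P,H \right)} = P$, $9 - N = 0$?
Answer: $- \frac{9115470624}{2399} \approx -3.7997 \cdot 10^{6}$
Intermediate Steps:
$N = 9$ ($N = 9 - 0 = 9 + 0 = 9$)
$n{\left(v \right)} = -9 + v^{2}$
$R{\left(r \right)} = -432$ ($R{\left(r \right)} = \left(-9 + 9^{2}\right) \left(-6\right) = \left(-9 + 81\right) \left(-6\right) = 72 \left(-6\right) = -432$)
$\left(2519 + \frac{4690}{-4798}\right) \left(\left(\left(1598 + 231\right) + R{\left(z{\left(6,-3 \right)} \right)}\right) - 2906\right) = \left(2519 + \frac{4690}{-4798}\right) \left(\left(\left(1598 + 231\right) - 432\right) - 2906\right) = \left(2519 + 4690 \left(- \frac{1}{4798}\right)\right) \left(\left(1829 - 432\right) - 2906\right) = \left(2519 - \frac{2345}{2399}\right) \left(1397 - 2906\right) = \frac{6040736}{2399} \left(-1509\right) = - \frac{9115470624}{2399}$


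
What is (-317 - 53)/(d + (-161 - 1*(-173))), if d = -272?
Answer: 37/26 ≈ 1.4231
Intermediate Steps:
(-317 - 53)/(d + (-161 - 1*(-173))) = (-317 - 53)/(-272 + (-161 - 1*(-173))) = -370/(-272 + (-161 + 173)) = -370/(-272 + 12) = -370/(-260) = -370*(-1/260) = 37/26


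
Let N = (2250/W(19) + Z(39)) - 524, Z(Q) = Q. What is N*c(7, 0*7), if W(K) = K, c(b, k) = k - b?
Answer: 48755/19 ≈ 2566.1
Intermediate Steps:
N = -6965/19 (N = (2250/19 + 39) - 524 = 2991/19 - 524 = -6965/19 ≈ -366.58)
N*c(7, 0*7) = -6965*(0*7 - 1*7)/19 = -6965*(0 - 7)/19 = -6965/19*(-7) = 48755/19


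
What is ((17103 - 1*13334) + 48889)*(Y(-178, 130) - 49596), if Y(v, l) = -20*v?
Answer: -2424163688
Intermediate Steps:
((17103 - 1*13334) + 48889)*(Y(-178, 130) - 49596) = ((17103 - 1*13334) + 48889)*(-20*(-178) - 49596) = ((17103 - 13334) + 48889)*(3560 - 49596) = (3769 + 48889)*(-46036) = 52658*(-46036) = -2424163688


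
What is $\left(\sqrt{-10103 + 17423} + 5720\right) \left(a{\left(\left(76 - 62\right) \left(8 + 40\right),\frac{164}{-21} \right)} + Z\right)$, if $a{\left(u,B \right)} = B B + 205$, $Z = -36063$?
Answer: $- \frac{90298677040}{441} - \frac{31572964 \sqrt{1830}}{441} \approx -2.0782 \cdot 10^{8}$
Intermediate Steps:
$a{\left(u,B \right)} = 205 + B^{2}$ ($a{\left(u,B \right)} = B^{2} + 205 = 205 + B^{2}$)
$\left(\sqrt{-10103 + 17423} + 5720\right) \left(a{\left(\left(76 - 62\right) \left(8 + 40\right),\frac{164}{-21} \right)} + Z\right) = \left(\sqrt{-10103 + 17423} + 5720\right) \left(\left(205 + \left(\frac{164}{-21}\right)^{2}\right) - 36063\right) = \left(\sqrt{7320} + 5720\right) \left(\left(205 + \left(164 \left(- \frac{1}{21}\right)\right)^{2}\right) - 36063\right) = \left(2 \sqrt{1830} + 5720\right) \left(\left(205 + \left(- \frac{164}{21}\right)^{2}\right) - 36063\right) = \left(5720 + 2 \sqrt{1830}\right) \left(\left(205 + \frac{26896}{441}\right) - 36063\right) = \left(5720 + 2 \sqrt{1830}\right) \left(\frac{117301}{441} - 36063\right) = \left(5720 + 2 \sqrt{1830}\right) \left(- \frac{15786482}{441}\right) = - \frac{90298677040}{441} - \frac{31572964 \sqrt{1830}}{441}$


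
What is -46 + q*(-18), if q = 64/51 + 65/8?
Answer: -14609/68 ≈ -214.84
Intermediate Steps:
q = 3827/408 (q = 64*(1/51) + 65*(⅛) = 64/51 + 65/8 = 3827/408 ≈ 9.3799)
-46 + q*(-18) = -46 + (3827/408)*(-18) = -46 - 11481/68 = -14609/68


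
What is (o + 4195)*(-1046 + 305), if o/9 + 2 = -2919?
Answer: 16371654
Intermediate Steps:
o = -26289 (o = -18 + 9*(-2919) = -18 - 26271 = -26289)
(o + 4195)*(-1046 + 305) = (-26289 + 4195)*(-1046 + 305) = -22094*(-741) = 16371654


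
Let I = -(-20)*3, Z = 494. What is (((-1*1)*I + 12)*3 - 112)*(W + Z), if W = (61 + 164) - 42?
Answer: -173312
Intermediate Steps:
I = 60 (I = -5*(-12) = 60)
W = 183 (W = 225 - 42 = 183)
(((-1*1)*I + 12)*3 - 112)*(W + Z) = ((-1*1*60 + 12)*3 - 112)*(183 + 494) = ((-1*60 + 12)*3 - 112)*677 = ((-60 + 12)*3 - 112)*677 = (-48*3 - 112)*677 = (-144 - 112)*677 = -256*677 = -173312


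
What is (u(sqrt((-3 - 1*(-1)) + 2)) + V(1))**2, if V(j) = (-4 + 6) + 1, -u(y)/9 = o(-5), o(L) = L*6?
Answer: 74529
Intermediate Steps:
o(L) = 6*L
u(y) = 270 (u(y) = -54*(-5) = -9*(-30) = 270)
V(j) = 3 (V(j) = 2 + 1 = 3)
(u(sqrt((-3 - 1*(-1)) + 2)) + V(1))**2 = (270 + 3)**2 = 273**2 = 74529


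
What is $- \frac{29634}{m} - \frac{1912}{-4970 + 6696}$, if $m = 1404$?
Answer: $- \frac{4486061}{201942} \approx -22.215$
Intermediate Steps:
$- \frac{29634}{m} - \frac{1912}{-4970 + 6696} = - \frac{29634}{1404} - \frac{1912}{-4970 + 6696} = \left(-29634\right) \frac{1}{1404} - \frac{1912}{1726} = - \frac{4939}{234} - \frac{956}{863} = - \frac{4486061}{201942}$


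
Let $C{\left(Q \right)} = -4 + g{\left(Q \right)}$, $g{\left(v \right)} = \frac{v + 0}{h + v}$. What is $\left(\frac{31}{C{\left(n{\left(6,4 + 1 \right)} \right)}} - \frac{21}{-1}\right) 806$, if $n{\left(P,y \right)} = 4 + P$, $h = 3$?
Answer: $\frac{193037}{21} \approx 9192.2$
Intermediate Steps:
$g{\left(v \right)} = \frac{v}{3 + v}$ ($g{\left(v \right)} = \frac{v + 0}{3 + v} = \frac{v}{3 + v}$)
$C{\left(Q \right)} = -4 + \frac{Q}{3 + Q}$
$\left(\frac{31}{C{\left(n{\left(6,4 + 1 \right)} \right)}} - \frac{21}{-1}\right) 806 = \left(\frac{31}{3 \frac{1}{3 + \left(4 + 6\right)} \left(-4 - \left(4 + 6\right)\right)} - \frac{21}{-1}\right) 806 = \left(\frac{31}{3 \frac{1}{3 + 10} \left(-4 - 10\right)} - -21\right) 806 = \left(\frac{31}{3 \cdot \frac{1}{13} \left(-4 - 10\right)} + 21\right) 806 = \left(\frac{31}{3 \cdot \frac{1}{13} \left(-14\right)} + 21\right) 806 = \left(\frac{31}{- \frac{42}{13}} + 21\right) 806 = \left(31 \left(- \frac{13}{42}\right) + 21\right) 806 = \left(- \frac{403}{42} + 21\right) 806 = \frac{479}{42} \cdot 806 = \frac{193037}{21}$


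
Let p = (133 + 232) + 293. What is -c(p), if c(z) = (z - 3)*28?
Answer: -18340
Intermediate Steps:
p = 658 (p = 365 + 293 = 658)
c(z) = -84 + 28*z (c(z) = (-3 + z)*28 = -84 + 28*z)
-c(p) = -(-84 + 28*658) = -(-84 + 18424) = -1*18340 = -18340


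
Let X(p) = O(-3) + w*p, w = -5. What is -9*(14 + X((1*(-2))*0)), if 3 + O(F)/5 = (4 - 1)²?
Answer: -396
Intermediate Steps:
O(F) = 30 (O(F) = -15 + 5*(4 - 1)² = -15 + 5*3² = -15 + 5*9 = -15 + 45 = 30)
X(p) = 30 - 5*p
-9*(14 + X((1*(-2))*0)) = -9*(14 + (30 - 5*1*(-2)*0)) = -9*(14 + (30 - (-10)*0)) = -9*(14 + (30 - 5*0)) = -9*(14 + (30 + 0)) = -9*(14 + 30) = -9*44 = -396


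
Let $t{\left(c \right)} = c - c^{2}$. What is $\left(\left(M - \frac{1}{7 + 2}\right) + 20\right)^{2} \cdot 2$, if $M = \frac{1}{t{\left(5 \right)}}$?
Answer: $\frac{12752041}{16200} \approx 787.16$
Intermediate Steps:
$M = - \frac{1}{20}$ ($M = \frac{1}{5 \left(1 - 5\right)} = \frac{1}{5 \left(-4\right)} = \frac{1}{-20} = - \frac{1}{20} \approx -0.05$)
$\left(\left(M - \frac{1}{7 + 2}\right) + 20\right)^{2} \cdot 2 = \left(\left(- \frac{1}{20} - \frac{1}{7 + 2}\right) + 20\right)^{2} \cdot 2 = \left(\left(- \frac{1}{20} - \frac{1}{9}\right) + 20\right)^{2} \cdot 2 = \left(- \frac{29}{180} + 20\right)^{2} \cdot 2 = \left(\frac{3571}{180}\right)^{2} \cdot 2 = \frac{12752041}{32400} \cdot 2 = \frac{12752041}{16200}$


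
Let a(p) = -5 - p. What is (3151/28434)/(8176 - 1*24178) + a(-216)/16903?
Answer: 95951921795/7690879671804 ≈ 0.012476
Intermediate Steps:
(3151/28434)/(8176 - 1*24178) + a(-216)/16903 = (3151/28434)/(8176 - 1*24178) + (-5 - 1*(-216))/16903 = (3151*(1/28434))/(8176 - 24178) + (-5 + 216)*(1/16903) = (3151/28434)/(-16002) + 211*(1/16903) = (3151/28434)*(-1/16002) + 211/16903 = -3151/455000868 + 211/16903 = 95951921795/7690879671804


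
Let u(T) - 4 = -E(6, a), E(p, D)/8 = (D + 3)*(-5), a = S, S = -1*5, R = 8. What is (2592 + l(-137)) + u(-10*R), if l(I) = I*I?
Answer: 21285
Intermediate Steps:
S = -5
l(I) = I²
a = -5
E(p, D) = -120 - 40*D (E(p, D) = 8*((D + 3)*(-5)) = 8*((3 + D)*(-5)) = 8*(-15 - 5*D) = -120 - 40*D)
u(T) = -76 (u(T) = 4 - (-120 - 40*(-5)) = 4 - (-120 + 200) = 4 - 1*80 = 4 - 80 = -76)
(2592 + l(-137)) + u(-10*R) = (2592 + (-137)²) - 76 = (2592 + 18769) - 76 = 21361 - 76 = 21285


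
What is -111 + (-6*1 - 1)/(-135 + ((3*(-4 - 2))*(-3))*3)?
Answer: -3004/27 ≈ -111.26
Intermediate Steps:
-111 + (-6*1 - 1)/(-135 + ((3*(-4 - 2))*(-3))*3) = -111 + (-6 - 1)/(-135 + ((3*(-6))*(-3))*3) = -111 - 7/(-135 - 18*(-3)*3) = -111 - 7/(-135 + 54*3) = -111 - 7/(-135 + 162) = -111 - 7/27 = -3004/27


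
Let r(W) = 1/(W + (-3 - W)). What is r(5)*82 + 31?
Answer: 11/3 ≈ 3.6667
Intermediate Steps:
r(W) = -⅓ (r(W) = 1/(-3) = -⅓)
r(5)*82 + 31 = -⅓*82 + 31 = -82/3 + 31 = 11/3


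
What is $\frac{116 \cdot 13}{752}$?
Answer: $\frac{377}{188} \approx 2.0053$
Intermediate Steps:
$\frac{116 \cdot 13}{752} = 1508 \cdot \frac{1}{752} = \frac{377}{188}$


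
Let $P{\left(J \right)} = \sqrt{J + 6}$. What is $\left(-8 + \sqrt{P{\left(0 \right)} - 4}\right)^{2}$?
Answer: $\left(8 - i \sqrt{4 - \sqrt{6}}\right)^{2} \approx 62.449 - 19.923 i$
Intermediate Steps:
$P{\left(J \right)} = \sqrt{6 + J}$
$\left(-8 + \sqrt{P{\left(0 \right)} - 4}\right)^{2} = \left(-8 + \sqrt{\sqrt{6 + 0} - 4}\right)^{2} = \left(-8 + \sqrt{\sqrt{6} - 4}\right)^{2} = \left(-8 + \sqrt{-4 + \sqrt{6}}\right)^{2}$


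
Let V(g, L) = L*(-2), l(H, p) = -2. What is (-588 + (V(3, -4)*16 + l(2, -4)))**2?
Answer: 213444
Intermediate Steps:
V(g, L) = -2*L
(-588 + (V(3, -4)*16 + l(2, -4)))**2 = (-588 + (-2*(-4)*16 - 2))**2 = (-588 + (8*16 - 2))**2 = (-588 + (128 - 2))**2 = (-588 + 126)**2 = (-462)**2 = 213444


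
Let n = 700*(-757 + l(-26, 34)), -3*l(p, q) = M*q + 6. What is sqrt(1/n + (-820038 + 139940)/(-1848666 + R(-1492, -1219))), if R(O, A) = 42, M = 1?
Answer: sqrt(514083769323490082346)/37381488060 ≈ 0.60654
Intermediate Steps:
l(p, q) = -2 - q/3 (l(p, q) = -(1*q + 6)/3 = -(q + 6)/3 = -(6 + q)/3 = -2 - q/3)
n = -1617700/3 (n = 700*(-757 + (-2 - 1/3*34)) = 700*(-757 + (-2 - 34/3)) = 700*(-757 - 40/3) = 700*(-2311/3) = -1617700/3 ≈ -5.3923e+5)
sqrt(1/n + (-820038 + 139940)/(-1848666 + R(-1492, -1219))) = sqrt(1/(-1617700/3) + (-820038 + 139940)/(-1848666 + 42)) = sqrt(-3/1617700 - 680098/(-1848624)) = sqrt(-3/1617700 - 680098*(-1/1848624)) = sqrt(-3/1617700 + 340049/924312) = sqrt(137523623591/373814880600) = sqrt(514083769323490082346)/37381488060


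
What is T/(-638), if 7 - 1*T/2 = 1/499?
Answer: -3492/159181 ≈ -0.021937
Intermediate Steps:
T = 6984/499 (T = 14 - 2/499 = 6984/499 ≈ 13.996)
T/(-638) = (6984/499)/(-638) = (6984/499)*(-1/638) = -3492/159181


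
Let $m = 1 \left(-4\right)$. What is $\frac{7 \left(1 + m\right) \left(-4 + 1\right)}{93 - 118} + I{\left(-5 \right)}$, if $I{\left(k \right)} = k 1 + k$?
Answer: $- \frac{313}{25} \approx -12.52$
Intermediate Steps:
$I{\left(k \right)} = 2 k$ ($I{\left(k \right)} = k + k = 2 k$)
$m = -4$
$\frac{7 \left(1 + m\right) \left(-4 + 1\right)}{93 - 118} + I{\left(-5 \right)} = \frac{7 \left(1 - 4\right) \left(-4 + 1\right)}{93 - 118} + 2 \left(-5\right) = \frac{7 \left(\left(-3\right) \left(-3\right)\right)}{-25} - 10 = 7 \cdot 9 \left(- \frac{1}{25}\right) - 10 = 63 \left(- \frac{1}{25}\right) - 10 = - \frac{63}{25} - 10 = - \frac{313}{25}$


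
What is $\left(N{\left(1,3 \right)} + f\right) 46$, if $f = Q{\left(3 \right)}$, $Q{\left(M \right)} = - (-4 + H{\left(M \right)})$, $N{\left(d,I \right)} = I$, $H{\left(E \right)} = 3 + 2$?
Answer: $92$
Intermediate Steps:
$H{\left(E \right)} = 5$
$Q{\left(M \right)} = -1$ ($Q{\left(M \right)} = - (-4 + 5) = \left(-1\right) 1 = -1$)
$f = -1$
$\left(N{\left(1,3 \right)} + f\right) 46 = \left(3 - 1\right) 46 = 2 \cdot 46 = 92$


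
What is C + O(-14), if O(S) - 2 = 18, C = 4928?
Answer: 4948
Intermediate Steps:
O(S) = 20 (O(S) = 2 + 18 = 20)
C + O(-14) = 4928 + 20 = 4948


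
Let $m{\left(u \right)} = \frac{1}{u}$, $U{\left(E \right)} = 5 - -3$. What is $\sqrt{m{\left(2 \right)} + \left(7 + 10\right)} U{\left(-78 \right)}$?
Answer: $4 \sqrt{70} \approx 33.466$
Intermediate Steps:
$U{\left(E \right)} = 8$ ($U{\left(E \right)} = 5 + 3 = 8$)
$\sqrt{m{\left(2 \right)} + \left(7 + 10\right)} U{\left(-78 \right)} = \sqrt{\frac{1}{2} + \left(7 + 10\right)} 8 = \sqrt{\frac{1}{2} + 17} \cdot 8 = \sqrt{\frac{35}{2}} \cdot 8 = \frac{\sqrt{70}}{2} \cdot 8 = 4 \sqrt{70}$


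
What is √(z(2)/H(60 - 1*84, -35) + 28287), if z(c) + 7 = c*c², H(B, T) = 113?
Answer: 4*√22574801/113 ≈ 168.19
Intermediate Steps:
z(c) = -7 + c³ (z(c) = -7 + c*c² = -7 + c³)
√(z(2)/H(60 - 1*84, -35) + 28287) = √((-7 + 2³)/113 + 28287) = √((-7 + 8)*(1/113) + 28287) = √(1*(1/113) + 28287) = √(1/113 + 28287) = √(3196432/113) = 4*√22574801/113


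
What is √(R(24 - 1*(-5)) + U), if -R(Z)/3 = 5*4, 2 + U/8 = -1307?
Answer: 2*I*√2633 ≈ 102.63*I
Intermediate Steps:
U = -10472 (U = -16 + 8*(-1307) = -16 - 10456 = -10472)
R(Z) = -60 (R(Z) = -15*4 = -3*20 = -60)
√(R(24 - 1*(-5)) + U) = √(-60 - 10472) = √(-10532) = 2*I*√2633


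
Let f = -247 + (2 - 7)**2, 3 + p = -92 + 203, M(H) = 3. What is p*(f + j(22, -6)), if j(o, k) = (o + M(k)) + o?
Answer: -18900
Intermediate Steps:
p = 108 (p = -3 + (-92 + 203) = -3 + 111 = 108)
f = -222 (f = -247 + (-5)**2 = -247 + 25 = -222)
j(o, k) = 3 + 2*o (j(o, k) = (o + 3) + o = (3 + o) + o = 3 + 2*o)
p*(f + j(22, -6)) = 108*(-222 + (3 + 2*22)) = 108*(-222 + (3 + 44)) = 108*(-222 + 47) = 108*(-175) = -18900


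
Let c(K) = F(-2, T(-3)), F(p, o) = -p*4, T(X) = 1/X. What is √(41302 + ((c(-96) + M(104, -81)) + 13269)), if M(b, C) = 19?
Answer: √54598 ≈ 233.66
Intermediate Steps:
F(p, o) = -4*p
c(K) = 8 (c(K) = -4*(-2) = 8)
√(41302 + ((c(-96) + M(104, -81)) + 13269)) = √(41302 + ((8 + 19) + 13269)) = √(41302 + (27 + 13269)) = √(41302 + 13296) = √54598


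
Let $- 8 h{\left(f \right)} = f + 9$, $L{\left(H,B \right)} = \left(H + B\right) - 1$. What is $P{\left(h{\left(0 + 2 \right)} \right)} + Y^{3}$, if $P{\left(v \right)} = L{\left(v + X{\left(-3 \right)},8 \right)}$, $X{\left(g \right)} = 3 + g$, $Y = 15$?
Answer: $\frac{27045}{8} \approx 3380.6$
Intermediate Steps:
$L{\left(H,B \right)} = -1 + B + H$ ($L{\left(H,B \right)} = \left(B + H\right) - 1 = -1 + B + H$)
$h{\left(f \right)} = - \frac{9}{8} - \frac{f}{8}$ ($h{\left(f \right)} = - \frac{f + 9}{8} = - \frac{9 + f}{8} = - \frac{9}{8} - \frac{f}{8}$)
$P{\left(v \right)} = 7 + v$ ($P{\left(v \right)} = -1 + 8 + \left(v + \left(3 - 3\right)\right) = -1 + 8 + \left(v + 0\right) = -1 + 8 + v = 7 + v$)
$P{\left(h{\left(0 + 2 \right)} \right)} + Y^{3} = \left(7 - \left(\frac{9}{8} + \frac{0 + 2}{8}\right)\right) + 15^{3} = \left(7 - \frac{11}{8}\right) + 3375 = \frac{45}{8} + 3375 = \frac{27045}{8}$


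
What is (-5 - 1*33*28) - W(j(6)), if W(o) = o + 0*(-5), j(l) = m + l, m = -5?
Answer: -930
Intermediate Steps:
j(l) = -5 + l
W(o) = o (W(o) = o + 0 = o)
(-5 - 1*33*28) - W(j(6)) = (-5 - 1*33*28) - (-5 + 6) = (-5 - 33*28) - 1*1 = (-5 - 924) - 1 = -929 - 1 = -930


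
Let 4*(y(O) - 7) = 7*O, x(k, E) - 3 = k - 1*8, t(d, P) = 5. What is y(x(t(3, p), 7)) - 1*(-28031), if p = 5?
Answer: 28038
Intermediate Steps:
x(k, E) = -5 + k (x(k, E) = 3 + (k - 1*8) = 3 + (k - 8) = 3 + (-8 + k) = -5 + k)
y(O) = 7 + 7*O/4 (y(O) = 7 + (7*O)/4 = 7 + 7*O/4)
y(x(t(3, p), 7)) - 1*(-28031) = (7 + 7*(-5 + 5)/4) - 1*(-28031) = (7 + (7/4)*0) + 28031 = (7 + 0) + 28031 = 7 + 28031 = 28038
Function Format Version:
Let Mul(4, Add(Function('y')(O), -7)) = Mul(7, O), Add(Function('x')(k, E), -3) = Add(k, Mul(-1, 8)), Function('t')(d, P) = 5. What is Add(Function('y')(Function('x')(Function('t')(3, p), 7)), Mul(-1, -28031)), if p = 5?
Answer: 28038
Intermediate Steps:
Function('x')(k, E) = Add(-5, k) (Function('x')(k, E) = Add(3, Add(k, Mul(-1, 8))) = Add(3, Add(k, -8)) = Add(3, Add(-8, k)) = Add(-5, k))
Function('y')(O) = Add(7, Mul(Rational(7, 4), O)) (Function('y')(O) = Add(7, Mul(Rational(1, 4), Mul(7, O))) = Add(7, Mul(Rational(7, 4), O)))
Add(Function('y')(Function('x')(Function('t')(3, p), 7)), Mul(-1, -28031)) = Add(Add(7, Mul(Rational(7, 4), Add(-5, 5))), Mul(-1, -28031)) = Add(Add(7, Mul(Rational(7, 4), 0)), 28031) = Add(Add(7, 0), 28031) = Add(7, 28031) = 28038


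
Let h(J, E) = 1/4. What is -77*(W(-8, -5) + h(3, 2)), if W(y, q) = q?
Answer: 1463/4 ≈ 365.75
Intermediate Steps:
h(J, E) = ¼
-77*(W(-8, -5) + h(3, 2)) = -77*(-5 + ¼) = -77*(-19/4) = 1463/4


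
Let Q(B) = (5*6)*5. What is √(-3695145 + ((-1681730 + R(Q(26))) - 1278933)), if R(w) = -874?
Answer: I*√6656682 ≈ 2580.1*I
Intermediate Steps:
Q(B) = 150 (Q(B) = 30*5 = 150)
√(-3695145 + ((-1681730 + R(Q(26))) - 1278933)) = √(-3695145 + ((-1681730 - 874) - 1278933)) = √(-3695145 + (-1682604 - 1278933)) = √(-3695145 - 2961537) = √(-6656682) = I*√6656682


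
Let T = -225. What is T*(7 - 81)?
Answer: 16650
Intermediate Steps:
T*(7 - 81) = -225*(7 - 81) = -225*(-74) = 16650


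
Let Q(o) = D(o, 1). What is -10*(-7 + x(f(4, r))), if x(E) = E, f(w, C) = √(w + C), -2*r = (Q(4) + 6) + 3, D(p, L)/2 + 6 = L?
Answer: 70 - 15*√2 ≈ 48.787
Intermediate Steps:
D(p, L) = -12 + 2*L
Q(o) = -10 (Q(o) = -12 + 2*1 = -12 + 2 = -10)
r = ½ (r = -((-10 + 6) + 3)/2 = -(-4 + 3)/2 = -½*(-1) = ½ ≈ 0.50000)
f(w, C) = √(C + w)
-10*(-7 + x(f(4, r))) = -10*(-7 + √(½ + 4)) = -10*(-7 + √(9/2)) = -10*(-7 + 3*√2/2) = 70 - 15*√2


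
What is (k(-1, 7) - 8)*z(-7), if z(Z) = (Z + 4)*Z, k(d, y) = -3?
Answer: -231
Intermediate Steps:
z(Z) = Z*(4 + Z) (z(Z) = (4 + Z)*Z = Z*(4 + Z))
(k(-1, 7) - 8)*z(-7) = (-3 - 8)*(-7*(4 - 7)) = -(-77)*(-3) = -11*21 = -231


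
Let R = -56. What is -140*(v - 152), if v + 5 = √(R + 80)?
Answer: 21980 - 280*√6 ≈ 21294.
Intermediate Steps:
v = -5 + 2*√6 (v = -5 + √(-56 + 80) = -5 + √24 = -5 + 2*√6 ≈ -0.10102)
-140*(v - 152) = -140*((-5 + 2*√6) - 152) = -140*(-157 + 2*√6) = 21980 - 280*√6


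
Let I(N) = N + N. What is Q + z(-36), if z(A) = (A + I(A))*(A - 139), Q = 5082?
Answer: 23982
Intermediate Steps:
I(N) = 2*N
z(A) = 3*A*(-139 + A) (z(A) = (A + 2*A)*(A - 139) = (3*A)*(-139 + A) = 3*A*(-139 + A))
Q + z(-36) = 5082 + 3*(-36)*(-139 - 36) = 5082 + 3*(-36)*(-175) = 5082 + 18900 = 23982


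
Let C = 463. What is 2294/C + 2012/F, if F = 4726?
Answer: 5886500/1094069 ≈ 5.3804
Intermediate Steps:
2294/C + 2012/F = 2294/463 + 2012/4726 = 2294*(1/463) + 2012*(1/4726) = 2294/463 + 1006/2363 = 5886500/1094069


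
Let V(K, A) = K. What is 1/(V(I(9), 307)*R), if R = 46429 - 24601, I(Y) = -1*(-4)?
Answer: 1/87312 ≈ 1.1453e-5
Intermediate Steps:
I(Y) = 4
R = 21828
1/(V(I(9), 307)*R) = 1/(4*21828) = (¼)*(1/21828) = 1/87312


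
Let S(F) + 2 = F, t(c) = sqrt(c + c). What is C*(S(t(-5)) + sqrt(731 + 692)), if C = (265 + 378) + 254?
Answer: -1794 + 897*sqrt(1423) + 897*I*sqrt(10) ≈ 32043.0 + 2836.6*I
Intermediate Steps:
t(c) = sqrt(2)*sqrt(c) (t(c) = sqrt(2*c) = sqrt(2)*sqrt(c))
S(F) = -2 + F
C = 897 (C = 643 + 254 = 897)
C*(S(t(-5)) + sqrt(731 + 692)) = 897*((-2 + sqrt(2)*sqrt(-5)) + sqrt(731 + 692)) = 897*((-2 + sqrt(2)*(I*sqrt(5))) + sqrt(1423)) = 897*((-2 + I*sqrt(10)) + sqrt(1423)) = 897*(-2 + sqrt(1423) + I*sqrt(10)) = -1794 + 897*sqrt(1423) + 897*I*sqrt(10)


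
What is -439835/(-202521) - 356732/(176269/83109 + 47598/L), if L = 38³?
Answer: -14975467752326521073/125453058001125 ≈ -1.1937e+5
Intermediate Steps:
L = 54872
-439835/(-202521) - 356732/(176269/83109 + 47598/L) = -439835/(-202521) - 356732/(176269/83109 + 47598/54872) = -439835*(-1/202521) - 356732/(176269*(1/83109) + 47598*(1/54872)) = 39985/18411 - 356732/(176269/83109 + 23799/27436) = 39985/18411 - 356732/6814027375/2280178524 = 39985/18411 - 356732*2280178524/6814027375 = 39985/18411 - 813412645223568/6814027375 = -14975467752326521073/125453058001125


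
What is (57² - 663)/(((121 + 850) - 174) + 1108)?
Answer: 862/635 ≈ 1.3575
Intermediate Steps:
(57² - 663)/(((121 + 850) - 174) + 1108) = (3249 - 663)/((971 - 174) + 1108) = 2586/(797 + 1108) = 2586/1905 = 2586*(1/1905) = 862/635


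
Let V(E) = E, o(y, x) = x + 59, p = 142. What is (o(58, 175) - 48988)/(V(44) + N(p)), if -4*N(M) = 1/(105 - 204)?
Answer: -19306584/17425 ≈ -1108.0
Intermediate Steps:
o(y, x) = 59 + x
N(M) = 1/396 (N(M) = -1/(4*(105 - 204)) = -¼/(-99) = -¼*(-1/99) = 1/396)
(o(58, 175) - 48988)/(V(44) + N(p)) = ((59 + 175) - 48988)/(44 + 1/396) = (234 - 48988)/(17425/396) = -48754*396/17425 = -19306584/17425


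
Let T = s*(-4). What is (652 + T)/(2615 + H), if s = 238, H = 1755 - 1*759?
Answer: -300/3611 ≈ -0.083079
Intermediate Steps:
H = 996 (H = 1755 - 759 = 996)
T = -952 (T = 238*(-4) = -952)
(652 + T)/(2615 + H) = (652 - 952)/(2615 + 996) = -300/3611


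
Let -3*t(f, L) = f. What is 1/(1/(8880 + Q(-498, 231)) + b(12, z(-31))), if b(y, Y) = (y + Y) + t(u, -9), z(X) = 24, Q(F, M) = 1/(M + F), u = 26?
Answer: 7112877/194419439 ≈ 0.036585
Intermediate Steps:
Q(F, M) = 1/(F + M)
t(f, L) = -f/3
b(y, Y) = -26/3 + Y + y (b(y, Y) = (y + Y) - ⅓*26 = (Y + y) - 26/3 = -26/3 + Y + y)
1/(1/(8880 + Q(-498, 231)) + b(12, z(-31))) = 1/(1/(8880 + 1/(-498 + 231)) + (-26/3 + 24 + 12)) = 1/(1/(8880 + 1/(-267)) + 82/3) = 1/(1/(8880 - 1/267) + 82/3) = 1/(1/(2370959/267) + 82/3) = 1/(267/2370959 + 82/3) = 1/(194419439/7112877) = 7112877/194419439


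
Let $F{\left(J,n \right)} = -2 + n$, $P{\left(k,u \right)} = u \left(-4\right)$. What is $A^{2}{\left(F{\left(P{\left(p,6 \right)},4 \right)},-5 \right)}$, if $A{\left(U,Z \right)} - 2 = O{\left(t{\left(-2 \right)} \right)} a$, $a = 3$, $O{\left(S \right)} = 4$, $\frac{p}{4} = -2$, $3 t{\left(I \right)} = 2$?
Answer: $196$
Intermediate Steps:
$t{\left(I \right)} = \frac{2}{3}$ ($t{\left(I \right)} = \frac{1}{3} \cdot 2 = \frac{2}{3}$)
$p = -8$ ($p = 4 \left(-2\right) = -8$)
$P{\left(k,u \right)} = - 4 u$
$A{\left(U,Z \right)} = 14$ ($A{\left(U,Z \right)} = 2 + 4 \cdot 3 = 2 + 12 = 14$)
$A^{2}{\left(F{\left(P{\left(p,6 \right)},4 \right)},-5 \right)} = 14^{2} = 196$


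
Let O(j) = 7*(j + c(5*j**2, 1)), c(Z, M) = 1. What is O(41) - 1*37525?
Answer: -37231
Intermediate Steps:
O(j) = 7 + 7*j (O(j) = 7*(j + 1) = 7*(1 + j) = 7 + 7*j)
O(41) - 1*37525 = (7 + 7*41) - 1*37525 = (7 + 287) - 37525 = 294 - 37525 = -37231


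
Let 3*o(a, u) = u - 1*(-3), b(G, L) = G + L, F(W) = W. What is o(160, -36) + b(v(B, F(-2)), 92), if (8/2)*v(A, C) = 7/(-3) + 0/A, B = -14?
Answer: 965/12 ≈ 80.417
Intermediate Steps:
v(A, C) = -7/12 (v(A, C) = (7/(-3) + 0/A)/4 = (7*(-⅓) + 0)/4 = (-7/3 + 0)/4 = (¼)*(-7/3) = -7/12)
o(a, u) = 1 + u/3 (o(a, u) = (u - 1*(-3))/3 = (u + 3)/3 = (3 + u)/3 = 1 + u/3)
o(160, -36) + b(v(B, F(-2)), 92) = (1 + (⅓)*(-36)) + (-7/12 + 92) = (1 - 12) + 1097/12 = -11 + 1097/12 = 965/12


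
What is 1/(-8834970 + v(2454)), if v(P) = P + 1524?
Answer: -1/8830992 ≈ -1.1324e-7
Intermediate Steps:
v(P) = 1524 + P
1/(-8834970 + v(2454)) = 1/(-8834970 + (1524 + 2454)) = 1/(-8834970 + 3978) = 1/(-8830992) = -1/8830992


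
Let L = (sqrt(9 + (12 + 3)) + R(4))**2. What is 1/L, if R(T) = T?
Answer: 5/8 - sqrt(6)/4 ≈ 0.012628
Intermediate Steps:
L = (4 + 2*sqrt(6))**2 (L = (sqrt(9 + (12 + 3)) + 4)**2 = (sqrt(9 + 15) + 4)**2 = (sqrt(24) + 4)**2 = (2*sqrt(6) + 4)**2 = (4 + 2*sqrt(6))**2 ≈ 79.192)
1/L = 1/(40 + 16*sqrt(6))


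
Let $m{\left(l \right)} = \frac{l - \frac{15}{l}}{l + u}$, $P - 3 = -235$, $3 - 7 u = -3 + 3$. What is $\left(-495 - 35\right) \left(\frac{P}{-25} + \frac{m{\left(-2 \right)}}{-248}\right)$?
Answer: $- \frac{6108091}{1240} \approx -4925.9$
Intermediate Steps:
$u = \frac{3}{7}$ ($u = \frac{3}{7} - \frac{-3 + 3}{7} = \frac{3}{7} - 0 = \frac{3}{7} + 0 = \frac{3}{7} \approx 0.42857$)
$P = -232$ ($P = 3 - 235 = -232$)
$m{\left(l \right)} = \frac{l - \frac{15}{l}}{\frac{3}{7} + l}$ ($m{\left(l \right)} = \frac{l - \frac{15}{l}}{l + \frac{3}{7}} = \frac{l - \frac{15}{l}}{\frac{3}{7} + l}$)
$\left(-495 - 35\right) \left(\frac{P}{-25} + \frac{m{\left(-2 \right)}}{-248}\right) = \left(-495 - 35\right) \left(- \frac{232}{-25} + \frac{7 \frac{1}{-2} \frac{1}{3 + 7 \left(-2\right)} \left(-15 + \left(-2\right)^{2}\right)}{-248}\right) = - 530 \left(\left(-232\right) \left(- \frac{1}{25}\right) + 7 \left(- \frac{1}{2}\right) \frac{1}{3 - 14} \left(-15 + 4\right) \left(- \frac{1}{248}\right)\right) = - 530 \left(\frac{232}{25} + 7 \left(- \frac{1}{2}\right) \frac{1}{-11} \left(-11\right) \left(- \frac{1}{248}\right)\right) = - 530 \left(\frac{232}{25} + 7 \left(- \frac{1}{2}\right) \left(- \frac{1}{11}\right) \left(-11\right) \left(- \frac{1}{248}\right)\right) = - 530 \left(\frac{232}{25} - - \frac{7}{496}\right) = - 530 \left(\frac{232}{25} + \frac{7}{496}\right) = \left(-530\right) \frac{115247}{12400} = - \frac{6108091}{1240}$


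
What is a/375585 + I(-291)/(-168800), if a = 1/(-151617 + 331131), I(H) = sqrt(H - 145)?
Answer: 1/67422765690 - I*sqrt(109)/84400 ≈ 1.4832e-11 - 0.0001237*I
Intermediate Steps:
I(H) = sqrt(-145 + H)
a = 1/179514 ≈ 5.5706e-6
a/375585 + I(-291)/(-168800) = (1/179514)/375585 + sqrt(-145 - 291)/(-168800) = (1/179514)*(1/375585) + sqrt(-436)*(-1/168800) = 1/67422765690 + (2*I*sqrt(109))*(-1/168800) = 1/67422765690 - I*sqrt(109)/84400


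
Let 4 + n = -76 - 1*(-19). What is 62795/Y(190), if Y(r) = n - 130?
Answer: -62795/191 ≈ -328.77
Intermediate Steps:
n = -61 (n = -4 + (-76 - 1*(-19)) = -4 + (-76 + 19) = -4 - 57 = -61)
Y(r) = -191 (Y(r) = -61 - 130 = -191)
62795/Y(190) = 62795/(-191) = 62795*(-1/191) = -62795/191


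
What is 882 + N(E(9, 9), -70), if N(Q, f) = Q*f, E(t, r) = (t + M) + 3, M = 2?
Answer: -98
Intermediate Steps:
E(t, r) = 5 + t (E(t, r) = (t + 2) + 3 = (2 + t) + 3 = 5 + t)
882 + N(E(9, 9), -70) = 882 + (5 + 9)*(-70) = 882 + 14*(-70) = 882 - 980 = -98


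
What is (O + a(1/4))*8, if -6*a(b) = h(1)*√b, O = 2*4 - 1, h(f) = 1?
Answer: 166/3 ≈ 55.333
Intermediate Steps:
O = 7 (O = 8 - 1 = 7)
a(b) = -√b/6
(O + a(1/4))*8 = (7 - √(1/4)/6)*8 = (7 - √(¼)/6)*8 = (7 - ⅙*½)*8 = (7 - 1/12)*8 = (83/12)*8 = 166/3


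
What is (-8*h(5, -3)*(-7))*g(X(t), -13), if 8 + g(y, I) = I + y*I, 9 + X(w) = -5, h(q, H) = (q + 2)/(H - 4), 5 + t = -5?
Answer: -9016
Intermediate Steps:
t = -10 (t = -5 - 5 = -10)
h(q, H) = (2 + q)/(-4 + H)
X(w) = -14 (X(w) = -9 - 5 = -14)
g(y, I) = -8 + I + I*y (g(y, I) = -8 + (I + y*I) = -8 + (I + I*y) = -8 + I + I*y)
(-8*h(5, -3)*(-7))*g(X(t), -13) = (-8*(2 + 5)/(-4 - 3)*(-7))*(-8 - 13 - 13*(-14)) = (-8*7/(-7)*(-7))*(-8 - 13 + 182) = (-(-8)*7/7*(-7))*161 = (-8*(-1)*(-7))*161 = (8*(-7))*161 = -56*161 = -9016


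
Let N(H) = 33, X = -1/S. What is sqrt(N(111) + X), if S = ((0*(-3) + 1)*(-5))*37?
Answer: sqrt(1129610)/185 ≈ 5.7450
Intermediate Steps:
S = -185 (S = ((0 + 1)*(-5))*37 = (1*(-5))*37 = -5*37 = -185)
X = 1/185 (X = -1/(-185) = -1*(-1/185) = 1/185 ≈ 0.0054054)
sqrt(N(111) + X) = sqrt(33 + 1/185) = sqrt(6106/185) = sqrt(1129610)/185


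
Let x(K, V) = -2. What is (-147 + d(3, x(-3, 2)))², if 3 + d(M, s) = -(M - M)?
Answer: 22500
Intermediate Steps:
d(M, s) = -3 (d(M, s) = -3 - (M - M) = -3 - 1*0 = -3 + 0 = -3)
(-147 + d(3, x(-3, 2)))² = (-147 - 3)² = (-150)² = 22500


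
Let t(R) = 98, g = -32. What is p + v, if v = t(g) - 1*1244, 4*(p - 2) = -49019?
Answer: -53595/4 ≈ -13399.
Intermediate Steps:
p = -49011/4 (p = 2 + (¼)*(-49019) = 2 - 49019/4 = -49011/4 ≈ -12253.)
v = -1146 (v = 98 - 1*1244 = 98 - 1244 = -1146)
p + v = -49011/4 - 1146 = -53595/4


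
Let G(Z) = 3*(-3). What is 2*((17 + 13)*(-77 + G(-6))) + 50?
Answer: -5110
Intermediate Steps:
G(Z) = -9
2*((17 + 13)*(-77 + G(-6))) + 50 = 2*((17 + 13)*(-77 - 9)) + 50 = 2*(30*(-86)) + 50 = 2*(-2580) + 50 = -5160 + 50 = -5110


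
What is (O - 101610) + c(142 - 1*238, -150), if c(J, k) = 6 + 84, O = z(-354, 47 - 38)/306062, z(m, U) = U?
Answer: -31071414231/306062 ≈ -1.0152e+5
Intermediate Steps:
O = 9/306062 (O = (47 - 38)/306062 = 9*(1/306062) = 9/306062 ≈ 2.9406e-5)
c(J, k) = 90
(O - 101610) + c(142 - 1*238, -150) = (9/306062 - 101610) + 90 = -31098959811/306062 + 90 = -31071414231/306062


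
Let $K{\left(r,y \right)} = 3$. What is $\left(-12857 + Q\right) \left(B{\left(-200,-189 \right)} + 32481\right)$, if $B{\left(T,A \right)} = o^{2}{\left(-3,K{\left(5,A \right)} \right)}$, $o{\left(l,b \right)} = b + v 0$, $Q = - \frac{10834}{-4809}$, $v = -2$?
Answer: $- \frac{669494127570}{1603} \approx -4.1765 \cdot 10^{8}$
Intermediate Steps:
$Q = \frac{10834}{4809}$ ($Q = \left(-10834\right) \left(- \frac{1}{4809}\right) = \frac{10834}{4809} \approx 2.2529$)
$o{\left(l,b \right)} = b$ ($o{\left(l,b \right)} = b - 0 = b + 0 = b$)
$B{\left(T,A \right)} = 9$ ($B{\left(T,A \right)} = 3^{2} = 9$)
$\left(-12857 + Q\right) \left(B{\left(-200,-189 \right)} + 32481\right) = \left(-12857 + \frac{10834}{4809}\right) \left(9 + 32481\right) = \left(- \frac{61818479}{4809}\right) 32490 = - \frac{669494127570}{1603}$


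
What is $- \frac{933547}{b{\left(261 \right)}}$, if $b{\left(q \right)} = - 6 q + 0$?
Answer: $\frac{933547}{1566} \approx 596.13$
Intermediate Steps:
$b{\left(q \right)} = - 6 q$
$- \frac{933547}{b{\left(261 \right)}} = - \frac{933547}{\left(-6\right) 261} = - \frac{933547}{-1566} = \left(-933547\right) \left(- \frac{1}{1566}\right) = \frac{933547}{1566}$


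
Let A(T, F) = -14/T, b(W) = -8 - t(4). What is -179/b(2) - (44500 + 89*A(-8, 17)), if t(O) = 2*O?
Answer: -714313/16 ≈ -44645.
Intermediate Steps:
b(W) = -16 (b(W) = -8 - 2*4 = -8 - 1*8 = -8 - 8 = -16)
-179/b(2) - (44500 + 89*A(-8, 17)) = -179/(-16) - 89/(1/(-14/(-8) + 500)) = -179*(-1/16) - 89/(1/(-14*(-⅛) + 500)) = 179/16 - 89/(1/(7/4 + 500)) = 179/16 - 89/(1/(2007/4)) = 179/16 - 89/4/2007 = 179/16 - 89*2007/4 = 179/16 - 178623/4 = -714313/16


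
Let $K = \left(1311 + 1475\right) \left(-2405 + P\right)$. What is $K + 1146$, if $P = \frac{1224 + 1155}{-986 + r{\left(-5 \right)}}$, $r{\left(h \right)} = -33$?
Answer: $- \frac{6833096390}{1019} \approx -6.7057 \cdot 10^{6}$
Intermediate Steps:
$P = - \frac{2379}{1019}$ ($P = \frac{1224 + 1155}{-986 - 33} = \frac{2379}{-1019} = 2379 \left(- \frac{1}{1019}\right) = - \frac{2379}{1019} \approx -2.3346$)
$K = - \frac{6834264164}{1019}$ ($K = \left(1311 + 1475\right) \left(-2405 - \frac{2379}{1019}\right) = 2786 \left(- \frac{2453074}{1019}\right) = - \frac{6834264164}{1019} \approx -6.7068 \cdot 10^{6}$)
$K + 1146 = - \frac{6834264164}{1019} + 1146 = - \frac{6833096390}{1019}$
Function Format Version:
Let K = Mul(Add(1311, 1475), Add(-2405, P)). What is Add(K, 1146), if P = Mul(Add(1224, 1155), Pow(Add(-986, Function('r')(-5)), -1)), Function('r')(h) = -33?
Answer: Rational(-6833096390, 1019) ≈ -6.7057e+6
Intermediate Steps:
P = Rational(-2379, 1019) (P = Mul(Add(1224, 1155), Pow(Add(-986, -33), -1)) = Mul(2379, Pow(-1019, -1)) = Mul(2379, Rational(-1, 1019)) = Rational(-2379, 1019) ≈ -2.3346)
K = Rational(-6834264164, 1019) (K = Mul(Add(1311, 1475), Add(-2405, Rational(-2379, 1019))) = Mul(2786, Rational(-2453074, 1019)) = Rational(-6834264164, 1019) ≈ -6.7068e+6)
Add(K, 1146) = Add(Rational(-6834264164, 1019), 1146) = Rational(-6833096390, 1019)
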